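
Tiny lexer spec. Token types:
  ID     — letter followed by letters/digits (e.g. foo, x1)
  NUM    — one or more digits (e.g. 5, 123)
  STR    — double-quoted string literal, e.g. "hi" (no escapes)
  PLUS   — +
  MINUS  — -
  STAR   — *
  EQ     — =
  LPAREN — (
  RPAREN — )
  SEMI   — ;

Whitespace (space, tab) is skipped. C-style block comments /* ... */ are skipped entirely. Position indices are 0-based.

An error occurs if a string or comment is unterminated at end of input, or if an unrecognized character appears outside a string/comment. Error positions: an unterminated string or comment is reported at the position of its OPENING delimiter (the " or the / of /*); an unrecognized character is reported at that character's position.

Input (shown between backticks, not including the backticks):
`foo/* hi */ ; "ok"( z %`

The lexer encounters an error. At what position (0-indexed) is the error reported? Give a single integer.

Answer: 22

Derivation:
pos=0: emit ID 'foo' (now at pos=3)
pos=3: enter COMMENT mode (saw '/*')
exit COMMENT mode (now at pos=11)
pos=12: emit SEMI ';'
pos=14: enter STRING mode
pos=14: emit STR "ok" (now at pos=18)
pos=18: emit LPAREN '('
pos=20: emit ID 'z' (now at pos=21)
pos=22: ERROR — unrecognized char '%'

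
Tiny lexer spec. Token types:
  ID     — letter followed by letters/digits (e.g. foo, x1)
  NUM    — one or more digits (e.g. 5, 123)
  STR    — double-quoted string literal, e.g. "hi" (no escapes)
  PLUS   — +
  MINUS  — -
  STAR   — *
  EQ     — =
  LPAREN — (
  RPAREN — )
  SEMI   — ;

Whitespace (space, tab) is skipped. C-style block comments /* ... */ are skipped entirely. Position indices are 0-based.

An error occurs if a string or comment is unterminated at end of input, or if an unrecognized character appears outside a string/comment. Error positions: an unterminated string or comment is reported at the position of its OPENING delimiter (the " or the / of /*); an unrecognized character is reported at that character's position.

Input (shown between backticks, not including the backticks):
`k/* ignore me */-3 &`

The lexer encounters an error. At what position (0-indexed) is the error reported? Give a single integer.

pos=0: emit ID 'k' (now at pos=1)
pos=1: enter COMMENT mode (saw '/*')
exit COMMENT mode (now at pos=16)
pos=16: emit MINUS '-'
pos=17: emit NUM '3' (now at pos=18)
pos=19: ERROR — unrecognized char '&'

Answer: 19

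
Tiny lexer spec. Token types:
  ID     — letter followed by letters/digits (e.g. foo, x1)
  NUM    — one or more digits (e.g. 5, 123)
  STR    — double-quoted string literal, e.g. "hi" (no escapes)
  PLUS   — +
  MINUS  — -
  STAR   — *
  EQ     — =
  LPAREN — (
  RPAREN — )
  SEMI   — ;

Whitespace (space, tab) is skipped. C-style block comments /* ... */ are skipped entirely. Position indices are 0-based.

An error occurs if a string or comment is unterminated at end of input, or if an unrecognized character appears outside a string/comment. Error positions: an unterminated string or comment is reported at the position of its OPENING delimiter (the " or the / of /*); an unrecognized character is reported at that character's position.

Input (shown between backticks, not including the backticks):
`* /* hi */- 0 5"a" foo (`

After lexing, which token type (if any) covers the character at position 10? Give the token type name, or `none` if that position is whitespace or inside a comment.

Answer: MINUS

Derivation:
pos=0: emit STAR '*'
pos=2: enter COMMENT mode (saw '/*')
exit COMMENT mode (now at pos=10)
pos=10: emit MINUS '-'
pos=12: emit NUM '0' (now at pos=13)
pos=14: emit NUM '5' (now at pos=15)
pos=15: enter STRING mode
pos=15: emit STR "a" (now at pos=18)
pos=19: emit ID 'foo' (now at pos=22)
pos=23: emit LPAREN '('
DONE. 7 tokens: [STAR, MINUS, NUM, NUM, STR, ID, LPAREN]
Position 10: char is '-' -> MINUS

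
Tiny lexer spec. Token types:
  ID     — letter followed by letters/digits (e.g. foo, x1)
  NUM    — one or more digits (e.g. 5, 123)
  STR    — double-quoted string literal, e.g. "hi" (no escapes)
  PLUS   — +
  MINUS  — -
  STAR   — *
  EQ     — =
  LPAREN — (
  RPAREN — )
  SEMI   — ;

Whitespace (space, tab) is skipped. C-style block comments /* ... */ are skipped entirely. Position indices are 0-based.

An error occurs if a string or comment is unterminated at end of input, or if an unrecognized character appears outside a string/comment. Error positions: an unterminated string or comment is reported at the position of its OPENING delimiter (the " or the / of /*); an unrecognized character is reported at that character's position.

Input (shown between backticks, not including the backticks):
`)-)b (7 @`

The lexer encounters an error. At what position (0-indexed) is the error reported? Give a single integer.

Answer: 8

Derivation:
pos=0: emit RPAREN ')'
pos=1: emit MINUS '-'
pos=2: emit RPAREN ')'
pos=3: emit ID 'b' (now at pos=4)
pos=5: emit LPAREN '('
pos=6: emit NUM '7' (now at pos=7)
pos=8: ERROR — unrecognized char '@'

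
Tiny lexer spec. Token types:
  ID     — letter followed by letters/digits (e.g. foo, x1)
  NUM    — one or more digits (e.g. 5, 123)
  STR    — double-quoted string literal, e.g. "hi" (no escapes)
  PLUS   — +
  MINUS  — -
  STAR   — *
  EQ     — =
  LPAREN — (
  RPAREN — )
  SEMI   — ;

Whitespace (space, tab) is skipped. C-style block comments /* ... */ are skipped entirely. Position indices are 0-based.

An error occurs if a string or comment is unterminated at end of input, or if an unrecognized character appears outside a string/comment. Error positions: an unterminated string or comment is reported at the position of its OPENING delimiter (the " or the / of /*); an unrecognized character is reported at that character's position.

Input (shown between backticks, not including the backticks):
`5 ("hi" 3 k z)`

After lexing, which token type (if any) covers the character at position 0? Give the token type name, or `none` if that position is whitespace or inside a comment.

Answer: NUM

Derivation:
pos=0: emit NUM '5' (now at pos=1)
pos=2: emit LPAREN '('
pos=3: enter STRING mode
pos=3: emit STR "hi" (now at pos=7)
pos=8: emit NUM '3' (now at pos=9)
pos=10: emit ID 'k' (now at pos=11)
pos=12: emit ID 'z' (now at pos=13)
pos=13: emit RPAREN ')'
DONE. 7 tokens: [NUM, LPAREN, STR, NUM, ID, ID, RPAREN]
Position 0: char is '5' -> NUM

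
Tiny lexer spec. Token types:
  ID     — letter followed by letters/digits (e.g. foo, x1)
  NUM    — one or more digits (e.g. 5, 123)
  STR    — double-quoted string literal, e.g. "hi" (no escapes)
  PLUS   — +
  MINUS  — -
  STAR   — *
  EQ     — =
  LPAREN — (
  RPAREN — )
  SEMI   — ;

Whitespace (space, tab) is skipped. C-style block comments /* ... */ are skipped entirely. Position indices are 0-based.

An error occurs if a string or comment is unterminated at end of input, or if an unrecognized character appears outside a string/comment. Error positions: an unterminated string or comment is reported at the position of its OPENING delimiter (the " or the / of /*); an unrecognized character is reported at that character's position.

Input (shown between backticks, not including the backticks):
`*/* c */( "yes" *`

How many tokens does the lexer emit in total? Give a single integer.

Answer: 4

Derivation:
pos=0: emit STAR '*'
pos=1: enter COMMENT mode (saw '/*')
exit COMMENT mode (now at pos=8)
pos=8: emit LPAREN '('
pos=10: enter STRING mode
pos=10: emit STR "yes" (now at pos=15)
pos=16: emit STAR '*'
DONE. 4 tokens: [STAR, LPAREN, STR, STAR]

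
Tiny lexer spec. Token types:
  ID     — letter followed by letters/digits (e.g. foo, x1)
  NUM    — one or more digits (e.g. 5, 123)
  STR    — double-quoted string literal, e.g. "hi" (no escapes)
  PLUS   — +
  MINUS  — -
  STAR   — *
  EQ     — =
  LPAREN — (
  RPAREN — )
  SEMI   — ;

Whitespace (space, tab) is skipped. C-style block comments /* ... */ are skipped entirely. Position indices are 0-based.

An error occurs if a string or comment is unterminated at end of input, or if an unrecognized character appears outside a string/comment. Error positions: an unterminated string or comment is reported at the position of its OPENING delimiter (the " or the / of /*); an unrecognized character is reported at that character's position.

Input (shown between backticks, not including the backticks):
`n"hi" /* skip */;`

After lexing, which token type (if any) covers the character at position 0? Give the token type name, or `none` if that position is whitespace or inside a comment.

Answer: ID

Derivation:
pos=0: emit ID 'n' (now at pos=1)
pos=1: enter STRING mode
pos=1: emit STR "hi" (now at pos=5)
pos=6: enter COMMENT mode (saw '/*')
exit COMMENT mode (now at pos=16)
pos=16: emit SEMI ';'
DONE. 3 tokens: [ID, STR, SEMI]
Position 0: char is 'n' -> ID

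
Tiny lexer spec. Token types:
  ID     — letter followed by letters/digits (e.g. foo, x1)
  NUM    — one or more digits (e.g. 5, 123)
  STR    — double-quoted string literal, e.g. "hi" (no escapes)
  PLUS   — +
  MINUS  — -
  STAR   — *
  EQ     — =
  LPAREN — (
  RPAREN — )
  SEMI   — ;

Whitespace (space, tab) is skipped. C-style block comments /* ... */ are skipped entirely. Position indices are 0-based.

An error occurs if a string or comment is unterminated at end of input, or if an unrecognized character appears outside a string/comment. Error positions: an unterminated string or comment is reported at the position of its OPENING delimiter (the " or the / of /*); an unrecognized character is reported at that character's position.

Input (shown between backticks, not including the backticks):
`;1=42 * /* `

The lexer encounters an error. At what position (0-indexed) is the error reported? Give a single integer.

Answer: 8

Derivation:
pos=0: emit SEMI ';'
pos=1: emit NUM '1' (now at pos=2)
pos=2: emit EQ '='
pos=3: emit NUM '42' (now at pos=5)
pos=6: emit STAR '*'
pos=8: enter COMMENT mode (saw '/*')
pos=8: ERROR — unterminated comment (reached EOF)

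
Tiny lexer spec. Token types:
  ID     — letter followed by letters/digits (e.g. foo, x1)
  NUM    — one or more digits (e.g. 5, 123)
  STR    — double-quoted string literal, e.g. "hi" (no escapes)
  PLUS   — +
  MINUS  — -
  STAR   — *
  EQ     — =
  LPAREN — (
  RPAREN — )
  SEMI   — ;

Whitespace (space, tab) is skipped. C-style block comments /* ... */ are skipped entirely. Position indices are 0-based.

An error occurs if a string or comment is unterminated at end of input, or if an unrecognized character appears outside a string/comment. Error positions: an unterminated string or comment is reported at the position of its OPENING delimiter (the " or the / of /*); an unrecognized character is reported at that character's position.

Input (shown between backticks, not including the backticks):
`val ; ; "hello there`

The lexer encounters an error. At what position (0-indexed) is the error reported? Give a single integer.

Answer: 8

Derivation:
pos=0: emit ID 'val' (now at pos=3)
pos=4: emit SEMI ';'
pos=6: emit SEMI ';'
pos=8: enter STRING mode
pos=8: ERROR — unterminated string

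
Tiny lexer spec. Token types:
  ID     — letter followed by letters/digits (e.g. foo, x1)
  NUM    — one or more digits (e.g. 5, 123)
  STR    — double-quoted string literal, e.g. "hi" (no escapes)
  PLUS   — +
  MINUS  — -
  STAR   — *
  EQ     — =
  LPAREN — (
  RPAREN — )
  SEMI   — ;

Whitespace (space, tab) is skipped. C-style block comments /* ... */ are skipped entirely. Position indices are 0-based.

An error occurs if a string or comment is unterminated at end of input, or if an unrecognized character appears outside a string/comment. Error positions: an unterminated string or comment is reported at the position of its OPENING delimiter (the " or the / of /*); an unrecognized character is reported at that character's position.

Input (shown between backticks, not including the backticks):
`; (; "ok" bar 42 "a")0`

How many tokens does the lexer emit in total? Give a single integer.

pos=0: emit SEMI ';'
pos=2: emit LPAREN '('
pos=3: emit SEMI ';'
pos=5: enter STRING mode
pos=5: emit STR "ok" (now at pos=9)
pos=10: emit ID 'bar' (now at pos=13)
pos=14: emit NUM '42' (now at pos=16)
pos=17: enter STRING mode
pos=17: emit STR "a" (now at pos=20)
pos=20: emit RPAREN ')'
pos=21: emit NUM '0' (now at pos=22)
DONE. 9 tokens: [SEMI, LPAREN, SEMI, STR, ID, NUM, STR, RPAREN, NUM]

Answer: 9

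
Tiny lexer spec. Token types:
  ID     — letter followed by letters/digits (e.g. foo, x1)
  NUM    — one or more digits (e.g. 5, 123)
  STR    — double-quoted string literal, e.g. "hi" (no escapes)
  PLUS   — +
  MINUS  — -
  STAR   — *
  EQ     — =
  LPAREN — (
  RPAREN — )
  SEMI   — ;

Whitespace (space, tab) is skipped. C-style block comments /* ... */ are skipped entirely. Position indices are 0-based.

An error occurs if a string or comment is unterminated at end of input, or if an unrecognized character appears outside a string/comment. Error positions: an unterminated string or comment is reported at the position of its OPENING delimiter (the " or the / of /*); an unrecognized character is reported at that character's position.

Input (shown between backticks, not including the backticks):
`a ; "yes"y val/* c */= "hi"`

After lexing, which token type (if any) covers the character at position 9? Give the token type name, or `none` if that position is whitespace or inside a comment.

Answer: ID

Derivation:
pos=0: emit ID 'a' (now at pos=1)
pos=2: emit SEMI ';'
pos=4: enter STRING mode
pos=4: emit STR "yes" (now at pos=9)
pos=9: emit ID 'y' (now at pos=10)
pos=11: emit ID 'val' (now at pos=14)
pos=14: enter COMMENT mode (saw '/*')
exit COMMENT mode (now at pos=21)
pos=21: emit EQ '='
pos=23: enter STRING mode
pos=23: emit STR "hi" (now at pos=27)
DONE. 7 tokens: [ID, SEMI, STR, ID, ID, EQ, STR]
Position 9: char is 'y' -> ID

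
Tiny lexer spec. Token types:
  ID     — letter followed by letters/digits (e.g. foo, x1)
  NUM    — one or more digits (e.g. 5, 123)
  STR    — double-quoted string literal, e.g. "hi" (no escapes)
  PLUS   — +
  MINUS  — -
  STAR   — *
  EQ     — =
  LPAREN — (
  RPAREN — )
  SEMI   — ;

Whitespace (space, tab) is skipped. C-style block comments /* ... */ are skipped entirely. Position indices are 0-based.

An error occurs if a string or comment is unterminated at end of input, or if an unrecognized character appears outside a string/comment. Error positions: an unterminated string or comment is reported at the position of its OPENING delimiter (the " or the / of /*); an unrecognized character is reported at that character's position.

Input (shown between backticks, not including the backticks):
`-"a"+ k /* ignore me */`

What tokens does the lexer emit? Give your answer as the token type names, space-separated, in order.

Answer: MINUS STR PLUS ID

Derivation:
pos=0: emit MINUS '-'
pos=1: enter STRING mode
pos=1: emit STR "a" (now at pos=4)
pos=4: emit PLUS '+'
pos=6: emit ID 'k' (now at pos=7)
pos=8: enter COMMENT mode (saw '/*')
exit COMMENT mode (now at pos=23)
DONE. 4 tokens: [MINUS, STR, PLUS, ID]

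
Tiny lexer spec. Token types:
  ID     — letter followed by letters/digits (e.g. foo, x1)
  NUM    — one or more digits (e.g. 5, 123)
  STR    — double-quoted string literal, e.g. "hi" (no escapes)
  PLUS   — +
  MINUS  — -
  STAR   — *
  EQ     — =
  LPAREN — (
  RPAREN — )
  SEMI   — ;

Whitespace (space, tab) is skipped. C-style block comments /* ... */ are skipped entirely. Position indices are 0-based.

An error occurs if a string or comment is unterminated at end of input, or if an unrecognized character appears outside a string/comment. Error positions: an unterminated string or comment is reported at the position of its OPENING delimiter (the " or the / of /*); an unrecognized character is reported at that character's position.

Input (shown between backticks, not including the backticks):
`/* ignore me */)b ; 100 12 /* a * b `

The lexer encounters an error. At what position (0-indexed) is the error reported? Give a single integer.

pos=0: enter COMMENT mode (saw '/*')
exit COMMENT mode (now at pos=15)
pos=15: emit RPAREN ')'
pos=16: emit ID 'b' (now at pos=17)
pos=18: emit SEMI ';'
pos=20: emit NUM '100' (now at pos=23)
pos=24: emit NUM '12' (now at pos=26)
pos=27: enter COMMENT mode (saw '/*')
pos=27: ERROR — unterminated comment (reached EOF)

Answer: 27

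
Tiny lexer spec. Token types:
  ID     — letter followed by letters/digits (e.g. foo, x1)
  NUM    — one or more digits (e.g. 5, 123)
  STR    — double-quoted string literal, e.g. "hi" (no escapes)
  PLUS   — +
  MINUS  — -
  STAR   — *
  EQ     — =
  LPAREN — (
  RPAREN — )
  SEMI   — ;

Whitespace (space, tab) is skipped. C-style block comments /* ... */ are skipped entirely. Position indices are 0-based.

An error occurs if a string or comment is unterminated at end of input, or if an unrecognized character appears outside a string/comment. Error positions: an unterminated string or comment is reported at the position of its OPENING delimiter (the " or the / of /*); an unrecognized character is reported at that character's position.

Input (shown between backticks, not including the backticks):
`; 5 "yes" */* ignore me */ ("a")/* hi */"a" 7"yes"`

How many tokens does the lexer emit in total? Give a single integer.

pos=0: emit SEMI ';'
pos=2: emit NUM '5' (now at pos=3)
pos=4: enter STRING mode
pos=4: emit STR "yes" (now at pos=9)
pos=10: emit STAR '*'
pos=11: enter COMMENT mode (saw '/*')
exit COMMENT mode (now at pos=26)
pos=27: emit LPAREN '('
pos=28: enter STRING mode
pos=28: emit STR "a" (now at pos=31)
pos=31: emit RPAREN ')'
pos=32: enter COMMENT mode (saw '/*')
exit COMMENT mode (now at pos=40)
pos=40: enter STRING mode
pos=40: emit STR "a" (now at pos=43)
pos=44: emit NUM '7' (now at pos=45)
pos=45: enter STRING mode
pos=45: emit STR "yes" (now at pos=50)
DONE. 10 tokens: [SEMI, NUM, STR, STAR, LPAREN, STR, RPAREN, STR, NUM, STR]

Answer: 10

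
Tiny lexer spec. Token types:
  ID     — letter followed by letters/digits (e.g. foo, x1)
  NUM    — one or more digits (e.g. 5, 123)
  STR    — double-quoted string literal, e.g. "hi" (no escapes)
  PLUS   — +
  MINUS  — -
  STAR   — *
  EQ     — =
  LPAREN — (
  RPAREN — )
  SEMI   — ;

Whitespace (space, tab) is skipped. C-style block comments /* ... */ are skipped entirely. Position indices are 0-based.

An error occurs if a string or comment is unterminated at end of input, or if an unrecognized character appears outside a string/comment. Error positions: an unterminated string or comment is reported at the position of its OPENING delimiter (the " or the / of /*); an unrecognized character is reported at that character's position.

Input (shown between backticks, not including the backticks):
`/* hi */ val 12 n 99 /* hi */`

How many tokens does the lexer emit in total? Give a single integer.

pos=0: enter COMMENT mode (saw '/*')
exit COMMENT mode (now at pos=8)
pos=9: emit ID 'val' (now at pos=12)
pos=13: emit NUM '12' (now at pos=15)
pos=16: emit ID 'n' (now at pos=17)
pos=18: emit NUM '99' (now at pos=20)
pos=21: enter COMMENT mode (saw '/*')
exit COMMENT mode (now at pos=29)
DONE. 4 tokens: [ID, NUM, ID, NUM]

Answer: 4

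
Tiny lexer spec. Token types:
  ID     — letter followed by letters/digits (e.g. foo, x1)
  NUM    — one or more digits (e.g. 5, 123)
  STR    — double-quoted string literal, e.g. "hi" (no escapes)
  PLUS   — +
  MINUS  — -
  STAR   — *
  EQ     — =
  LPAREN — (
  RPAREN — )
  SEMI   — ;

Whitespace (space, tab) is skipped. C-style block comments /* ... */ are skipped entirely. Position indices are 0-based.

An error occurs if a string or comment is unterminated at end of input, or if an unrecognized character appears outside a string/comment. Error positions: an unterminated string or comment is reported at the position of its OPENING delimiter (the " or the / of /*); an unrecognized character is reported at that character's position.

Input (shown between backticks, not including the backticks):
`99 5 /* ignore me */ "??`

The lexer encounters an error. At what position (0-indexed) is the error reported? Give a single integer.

Answer: 21

Derivation:
pos=0: emit NUM '99' (now at pos=2)
pos=3: emit NUM '5' (now at pos=4)
pos=5: enter COMMENT mode (saw '/*')
exit COMMENT mode (now at pos=20)
pos=21: enter STRING mode
pos=21: ERROR — unterminated string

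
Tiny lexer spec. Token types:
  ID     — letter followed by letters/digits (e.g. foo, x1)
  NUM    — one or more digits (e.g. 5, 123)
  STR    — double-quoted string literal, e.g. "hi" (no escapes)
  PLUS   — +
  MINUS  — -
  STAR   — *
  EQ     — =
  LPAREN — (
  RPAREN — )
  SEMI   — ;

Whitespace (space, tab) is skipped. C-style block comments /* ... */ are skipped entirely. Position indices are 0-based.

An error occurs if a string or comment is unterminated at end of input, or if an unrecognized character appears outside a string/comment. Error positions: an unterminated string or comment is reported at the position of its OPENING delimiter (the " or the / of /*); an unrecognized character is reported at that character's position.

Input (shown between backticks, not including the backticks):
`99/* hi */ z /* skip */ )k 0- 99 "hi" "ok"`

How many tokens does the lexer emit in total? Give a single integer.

Answer: 9

Derivation:
pos=0: emit NUM '99' (now at pos=2)
pos=2: enter COMMENT mode (saw '/*')
exit COMMENT mode (now at pos=10)
pos=11: emit ID 'z' (now at pos=12)
pos=13: enter COMMENT mode (saw '/*')
exit COMMENT mode (now at pos=23)
pos=24: emit RPAREN ')'
pos=25: emit ID 'k' (now at pos=26)
pos=27: emit NUM '0' (now at pos=28)
pos=28: emit MINUS '-'
pos=30: emit NUM '99' (now at pos=32)
pos=33: enter STRING mode
pos=33: emit STR "hi" (now at pos=37)
pos=38: enter STRING mode
pos=38: emit STR "ok" (now at pos=42)
DONE. 9 tokens: [NUM, ID, RPAREN, ID, NUM, MINUS, NUM, STR, STR]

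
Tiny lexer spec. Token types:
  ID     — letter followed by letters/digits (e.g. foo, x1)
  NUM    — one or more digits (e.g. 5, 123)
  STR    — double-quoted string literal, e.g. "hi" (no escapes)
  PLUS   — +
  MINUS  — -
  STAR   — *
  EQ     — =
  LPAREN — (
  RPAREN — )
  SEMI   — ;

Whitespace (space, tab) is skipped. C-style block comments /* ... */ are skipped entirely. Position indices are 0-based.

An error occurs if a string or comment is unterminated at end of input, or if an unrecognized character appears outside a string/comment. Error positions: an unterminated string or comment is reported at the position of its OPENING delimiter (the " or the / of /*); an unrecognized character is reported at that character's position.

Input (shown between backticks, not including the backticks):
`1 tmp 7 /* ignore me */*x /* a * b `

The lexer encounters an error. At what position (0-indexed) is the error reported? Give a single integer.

pos=0: emit NUM '1' (now at pos=1)
pos=2: emit ID 'tmp' (now at pos=5)
pos=6: emit NUM '7' (now at pos=7)
pos=8: enter COMMENT mode (saw '/*')
exit COMMENT mode (now at pos=23)
pos=23: emit STAR '*'
pos=24: emit ID 'x' (now at pos=25)
pos=26: enter COMMENT mode (saw '/*')
pos=26: ERROR — unterminated comment (reached EOF)

Answer: 26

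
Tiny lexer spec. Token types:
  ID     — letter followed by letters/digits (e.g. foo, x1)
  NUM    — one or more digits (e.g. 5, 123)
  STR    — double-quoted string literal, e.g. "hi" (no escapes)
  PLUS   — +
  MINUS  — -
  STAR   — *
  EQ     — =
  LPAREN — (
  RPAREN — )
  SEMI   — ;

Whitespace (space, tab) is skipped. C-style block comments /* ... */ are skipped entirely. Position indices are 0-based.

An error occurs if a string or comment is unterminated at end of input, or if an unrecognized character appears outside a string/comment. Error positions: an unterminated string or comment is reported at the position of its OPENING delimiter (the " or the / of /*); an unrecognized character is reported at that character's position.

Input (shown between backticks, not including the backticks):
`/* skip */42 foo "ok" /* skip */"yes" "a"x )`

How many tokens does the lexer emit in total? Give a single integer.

Answer: 7

Derivation:
pos=0: enter COMMENT mode (saw '/*')
exit COMMENT mode (now at pos=10)
pos=10: emit NUM '42' (now at pos=12)
pos=13: emit ID 'foo' (now at pos=16)
pos=17: enter STRING mode
pos=17: emit STR "ok" (now at pos=21)
pos=22: enter COMMENT mode (saw '/*')
exit COMMENT mode (now at pos=32)
pos=32: enter STRING mode
pos=32: emit STR "yes" (now at pos=37)
pos=38: enter STRING mode
pos=38: emit STR "a" (now at pos=41)
pos=41: emit ID 'x' (now at pos=42)
pos=43: emit RPAREN ')'
DONE. 7 tokens: [NUM, ID, STR, STR, STR, ID, RPAREN]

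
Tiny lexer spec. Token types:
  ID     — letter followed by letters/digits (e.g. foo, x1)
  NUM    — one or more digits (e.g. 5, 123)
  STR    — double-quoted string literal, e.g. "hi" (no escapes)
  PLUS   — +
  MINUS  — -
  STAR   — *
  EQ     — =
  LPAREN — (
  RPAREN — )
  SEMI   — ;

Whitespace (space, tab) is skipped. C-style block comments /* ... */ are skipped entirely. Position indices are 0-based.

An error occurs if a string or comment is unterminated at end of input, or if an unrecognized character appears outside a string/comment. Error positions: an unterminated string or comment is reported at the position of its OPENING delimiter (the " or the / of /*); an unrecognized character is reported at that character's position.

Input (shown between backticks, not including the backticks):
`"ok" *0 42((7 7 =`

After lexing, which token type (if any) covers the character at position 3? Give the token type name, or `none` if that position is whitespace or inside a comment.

Answer: STR

Derivation:
pos=0: enter STRING mode
pos=0: emit STR "ok" (now at pos=4)
pos=5: emit STAR '*'
pos=6: emit NUM '0' (now at pos=7)
pos=8: emit NUM '42' (now at pos=10)
pos=10: emit LPAREN '('
pos=11: emit LPAREN '('
pos=12: emit NUM '7' (now at pos=13)
pos=14: emit NUM '7' (now at pos=15)
pos=16: emit EQ '='
DONE. 9 tokens: [STR, STAR, NUM, NUM, LPAREN, LPAREN, NUM, NUM, EQ]
Position 3: char is '"' -> STR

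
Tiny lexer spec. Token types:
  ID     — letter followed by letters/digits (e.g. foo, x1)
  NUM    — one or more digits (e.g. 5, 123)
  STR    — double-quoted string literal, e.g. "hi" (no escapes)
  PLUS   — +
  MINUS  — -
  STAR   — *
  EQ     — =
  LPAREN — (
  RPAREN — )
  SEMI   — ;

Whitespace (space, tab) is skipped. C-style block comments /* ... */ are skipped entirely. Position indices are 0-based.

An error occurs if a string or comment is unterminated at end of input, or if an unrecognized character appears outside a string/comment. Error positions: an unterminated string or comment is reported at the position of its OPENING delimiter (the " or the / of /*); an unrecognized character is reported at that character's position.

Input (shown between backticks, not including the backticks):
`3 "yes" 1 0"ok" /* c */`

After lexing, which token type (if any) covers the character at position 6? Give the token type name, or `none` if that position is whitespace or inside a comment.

Answer: STR

Derivation:
pos=0: emit NUM '3' (now at pos=1)
pos=2: enter STRING mode
pos=2: emit STR "yes" (now at pos=7)
pos=8: emit NUM '1' (now at pos=9)
pos=10: emit NUM '0' (now at pos=11)
pos=11: enter STRING mode
pos=11: emit STR "ok" (now at pos=15)
pos=16: enter COMMENT mode (saw '/*')
exit COMMENT mode (now at pos=23)
DONE. 5 tokens: [NUM, STR, NUM, NUM, STR]
Position 6: char is '"' -> STR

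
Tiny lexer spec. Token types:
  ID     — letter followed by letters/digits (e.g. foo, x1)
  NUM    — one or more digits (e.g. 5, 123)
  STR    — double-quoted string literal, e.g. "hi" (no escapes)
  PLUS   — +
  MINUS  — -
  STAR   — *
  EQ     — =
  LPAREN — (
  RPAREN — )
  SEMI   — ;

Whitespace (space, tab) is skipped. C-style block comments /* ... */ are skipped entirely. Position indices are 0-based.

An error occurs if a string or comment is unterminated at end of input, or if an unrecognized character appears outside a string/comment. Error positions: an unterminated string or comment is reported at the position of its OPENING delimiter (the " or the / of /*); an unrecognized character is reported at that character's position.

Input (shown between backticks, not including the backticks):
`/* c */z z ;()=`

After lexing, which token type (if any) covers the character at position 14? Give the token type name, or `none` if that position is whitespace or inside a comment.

Answer: EQ

Derivation:
pos=0: enter COMMENT mode (saw '/*')
exit COMMENT mode (now at pos=7)
pos=7: emit ID 'z' (now at pos=8)
pos=9: emit ID 'z' (now at pos=10)
pos=11: emit SEMI ';'
pos=12: emit LPAREN '('
pos=13: emit RPAREN ')'
pos=14: emit EQ '='
DONE. 6 tokens: [ID, ID, SEMI, LPAREN, RPAREN, EQ]
Position 14: char is '=' -> EQ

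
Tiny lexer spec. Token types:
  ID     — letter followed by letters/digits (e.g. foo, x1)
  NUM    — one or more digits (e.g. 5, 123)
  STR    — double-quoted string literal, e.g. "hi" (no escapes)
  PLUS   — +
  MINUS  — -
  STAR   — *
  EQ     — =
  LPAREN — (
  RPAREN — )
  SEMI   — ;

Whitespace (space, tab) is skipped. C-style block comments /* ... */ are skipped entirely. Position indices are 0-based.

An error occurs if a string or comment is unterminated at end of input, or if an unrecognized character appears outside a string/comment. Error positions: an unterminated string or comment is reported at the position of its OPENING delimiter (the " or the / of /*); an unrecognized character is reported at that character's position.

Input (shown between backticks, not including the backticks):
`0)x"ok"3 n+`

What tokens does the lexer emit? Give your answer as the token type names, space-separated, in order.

Answer: NUM RPAREN ID STR NUM ID PLUS

Derivation:
pos=0: emit NUM '0' (now at pos=1)
pos=1: emit RPAREN ')'
pos=2: emit ID 'x' (now at pos=3)
pos=3: enter STRING mode
pos=3: emit STR "ok" (now at pos=7)
pos=7: emit NUM '3' (now at pos=8)
pos=9: emit ID 'n' (now at pos=10)
pos=10: emit PLUS '+'
DONE. 7 tokens: [NUM, RPAREN, ID, STR, NUM, ID, PLUS]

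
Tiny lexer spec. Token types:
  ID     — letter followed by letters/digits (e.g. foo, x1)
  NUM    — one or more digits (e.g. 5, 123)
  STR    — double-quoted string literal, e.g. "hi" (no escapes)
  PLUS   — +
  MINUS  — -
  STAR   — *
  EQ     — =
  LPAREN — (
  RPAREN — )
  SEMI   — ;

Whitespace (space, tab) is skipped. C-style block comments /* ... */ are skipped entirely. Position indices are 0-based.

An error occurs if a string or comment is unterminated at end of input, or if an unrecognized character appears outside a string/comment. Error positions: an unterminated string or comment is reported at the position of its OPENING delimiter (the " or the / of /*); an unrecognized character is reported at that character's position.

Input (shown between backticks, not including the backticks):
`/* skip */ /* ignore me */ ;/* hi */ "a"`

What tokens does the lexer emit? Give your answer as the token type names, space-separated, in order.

Answer: SEMI STR

Derivation:
pos=0: enter COMMENT mode (saw '/*')
exit COMMENT mode (now at pos=10)
pos=11: enter COMMENT mode (saw '/*')
exit COMMENT mode (now at pos=26)
pos=27: emit SEMI ';'
pos=28: enter COMMENT mode (saw '/*')
exit COMMENT mode (now at pos=36)
pos=37: enter STRING mode
pos=37: emit STR "a" (now at pos=40)
DONE. 2 tokens: [SEMI, STR]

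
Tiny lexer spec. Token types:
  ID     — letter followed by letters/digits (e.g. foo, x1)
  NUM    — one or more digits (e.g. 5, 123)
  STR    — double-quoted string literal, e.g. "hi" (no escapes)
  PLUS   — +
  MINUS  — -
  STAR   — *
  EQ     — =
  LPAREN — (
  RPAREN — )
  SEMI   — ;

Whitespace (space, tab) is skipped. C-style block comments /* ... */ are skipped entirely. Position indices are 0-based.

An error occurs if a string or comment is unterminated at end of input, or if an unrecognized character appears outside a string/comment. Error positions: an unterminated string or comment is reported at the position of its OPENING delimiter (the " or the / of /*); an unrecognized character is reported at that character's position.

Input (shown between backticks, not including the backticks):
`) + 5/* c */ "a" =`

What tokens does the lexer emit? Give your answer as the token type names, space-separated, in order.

pos=0: emit RPAREN ')'
pos=2: emit PLUS '+'
pos=4: emit NUM '5' (now at pos=5)
pos=5: enter COMMENT mode (saw '/*')
exit COMMENT mode (now at pos=12)
pos=13: enter STRING mode
pos=13: emit STR "a" (now at pos=16)
pos=17: emit EQ '='
DONE. 5 tokens: [RPAREN, PLUS, NUM, STR, EQ]

Answer: RPAREN PLUS NUM STR EQ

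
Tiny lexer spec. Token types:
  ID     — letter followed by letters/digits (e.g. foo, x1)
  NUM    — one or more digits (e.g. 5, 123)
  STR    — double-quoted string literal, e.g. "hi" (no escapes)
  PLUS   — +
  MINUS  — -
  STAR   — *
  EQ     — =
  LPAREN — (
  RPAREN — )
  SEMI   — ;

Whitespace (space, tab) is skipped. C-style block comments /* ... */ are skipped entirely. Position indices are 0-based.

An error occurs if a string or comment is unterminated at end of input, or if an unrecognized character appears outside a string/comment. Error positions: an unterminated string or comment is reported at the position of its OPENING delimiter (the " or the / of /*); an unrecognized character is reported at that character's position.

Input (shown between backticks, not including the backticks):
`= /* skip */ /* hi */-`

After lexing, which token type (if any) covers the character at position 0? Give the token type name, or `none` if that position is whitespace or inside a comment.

Answer: EQ

Derivation:
pos=0: emit EQ '='
pos=2: enter COMMENT mode (saw '/*')
exit COMMENT mode (now at pos=12)
pos=13: enter COMMENT mode (saw '/*')
exit COMMENT mode (now at pos=21)
pos=21: emit MINUS '-'
DONE. 2 tokens: [EQ, MINUS]
Position 0: char is '=' -> EQ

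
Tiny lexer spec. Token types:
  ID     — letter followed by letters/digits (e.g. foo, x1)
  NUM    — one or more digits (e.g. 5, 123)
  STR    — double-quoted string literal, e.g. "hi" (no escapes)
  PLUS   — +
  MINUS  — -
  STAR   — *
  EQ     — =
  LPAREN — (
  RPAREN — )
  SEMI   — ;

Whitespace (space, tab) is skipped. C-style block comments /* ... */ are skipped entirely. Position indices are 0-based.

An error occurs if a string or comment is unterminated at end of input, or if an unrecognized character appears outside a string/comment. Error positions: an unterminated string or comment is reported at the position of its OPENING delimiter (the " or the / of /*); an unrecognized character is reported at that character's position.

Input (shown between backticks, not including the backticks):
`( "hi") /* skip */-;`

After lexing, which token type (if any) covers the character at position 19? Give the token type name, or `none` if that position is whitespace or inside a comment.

Answer: SEMI

Derivation:
pos=0: emit LPAREN '('
pos=2: enter STRING mode
pos=2: emit STR "hi" (now at pos=6)
pos=6: emit RPAREN ')'
pos=8: enter COMMENT mode (saw '/*')
exit COMMENT mode (now at pos=18)
pos=18: emit MINUS '-'
pos=19: emit SEMI ';'
DONE. 5 tokens: [LPAREN, STR, RPAREN, MINUS, SEMI]
Position 19: char is ';' -> SEMI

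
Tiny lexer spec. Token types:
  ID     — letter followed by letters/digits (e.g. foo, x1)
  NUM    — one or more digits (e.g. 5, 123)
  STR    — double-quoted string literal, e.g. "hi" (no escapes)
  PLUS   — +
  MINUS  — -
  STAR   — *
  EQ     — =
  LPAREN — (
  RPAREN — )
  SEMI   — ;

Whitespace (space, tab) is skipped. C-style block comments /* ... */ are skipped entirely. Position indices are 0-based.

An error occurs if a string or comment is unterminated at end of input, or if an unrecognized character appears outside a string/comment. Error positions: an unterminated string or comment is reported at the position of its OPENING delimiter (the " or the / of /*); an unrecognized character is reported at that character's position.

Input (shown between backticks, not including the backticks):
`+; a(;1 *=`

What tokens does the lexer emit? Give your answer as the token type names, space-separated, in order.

pos=0: emit PLUS '+'
pos=1: emit SEMI ';'
pos=3: emit ID 'a' (now at pos=4)
pos=4: emit LPAREN '('
pos=5: emit SEMI ';'
pos=6: emit NUM '1' (now at pos=7)
pos=8: emit STAR '*'
pos=9: emit EQ '='
DONE. 8 tokens: [PLUS, SEMI, ID, LPAREN, SEMI, NUM, STAR, EQ]

Answer: PLUS SEMI ID LPAREN SEMI NUM STAR EQ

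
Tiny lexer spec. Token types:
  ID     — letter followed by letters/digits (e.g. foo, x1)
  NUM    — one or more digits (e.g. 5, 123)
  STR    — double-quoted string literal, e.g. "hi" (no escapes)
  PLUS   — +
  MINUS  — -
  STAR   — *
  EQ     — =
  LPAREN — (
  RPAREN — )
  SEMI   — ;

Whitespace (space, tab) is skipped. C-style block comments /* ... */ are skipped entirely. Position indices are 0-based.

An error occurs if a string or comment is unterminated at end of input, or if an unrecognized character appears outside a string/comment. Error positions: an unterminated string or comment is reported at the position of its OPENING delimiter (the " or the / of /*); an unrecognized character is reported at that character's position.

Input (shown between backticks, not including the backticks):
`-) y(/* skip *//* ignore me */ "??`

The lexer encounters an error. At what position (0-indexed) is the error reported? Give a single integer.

pos=0: emit MINUS '-'
pos=1: emit RPAREN ')'
pos=3: emit ID 'y' (now at pos=4)
pos=4: emit LPAREN '('
pos=5: enter COMMENT mode (saw '/*')
exit COMMENT mode (now at pos=15)
pos=15: enter COMMENT mode (saw '/*')
exit COMMENT mode (now at pos=30)
pos=31: enter STRING mode
pos=31: ERROR — unterminated string

Answer: 31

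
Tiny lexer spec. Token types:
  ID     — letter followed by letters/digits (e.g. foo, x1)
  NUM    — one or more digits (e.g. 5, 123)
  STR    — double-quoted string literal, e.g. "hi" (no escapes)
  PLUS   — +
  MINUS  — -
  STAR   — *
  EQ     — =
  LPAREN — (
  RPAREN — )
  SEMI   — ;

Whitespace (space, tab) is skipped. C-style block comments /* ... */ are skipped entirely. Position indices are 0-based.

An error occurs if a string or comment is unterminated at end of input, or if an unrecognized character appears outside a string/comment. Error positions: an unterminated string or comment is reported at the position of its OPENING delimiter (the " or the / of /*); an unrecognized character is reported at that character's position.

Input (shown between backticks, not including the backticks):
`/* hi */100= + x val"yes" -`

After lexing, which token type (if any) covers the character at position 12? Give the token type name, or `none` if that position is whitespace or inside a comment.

pos=0: enter COMMENT mode (saw '/*')
exit COMMENT mode (now at pos=8)
pos=8: emit NUM '100' (now at pos=11)
pos=11: emit EQ '='
pos=13: emit PLUS '+'
pos=15: emit ID 'x' (now at pos=16)
pos=17: emit ID 'val' (now at pos=20)
pos=20: enter STRING mode
pos=20: emit STR "yes" (now at pos=25)
pos=26: emit MINUS '-'
DONE. 7 tokens: [NUM, EQ, PLUS, ID, ID, STR, MINUS]
Position 12: char is ' ' -> none

Answer: none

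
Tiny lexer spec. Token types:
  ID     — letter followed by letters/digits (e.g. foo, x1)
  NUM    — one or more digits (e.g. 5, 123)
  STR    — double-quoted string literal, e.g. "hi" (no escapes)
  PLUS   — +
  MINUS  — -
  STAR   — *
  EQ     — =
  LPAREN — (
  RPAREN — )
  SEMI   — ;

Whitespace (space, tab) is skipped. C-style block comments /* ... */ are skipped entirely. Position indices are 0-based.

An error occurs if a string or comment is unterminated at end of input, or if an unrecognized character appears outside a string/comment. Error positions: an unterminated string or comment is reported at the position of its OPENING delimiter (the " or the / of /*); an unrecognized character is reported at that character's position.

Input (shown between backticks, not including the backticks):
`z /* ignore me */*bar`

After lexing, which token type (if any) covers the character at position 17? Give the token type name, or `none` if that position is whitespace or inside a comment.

pos=0: emit ID 'z' (now at pos=1)
pos=2: enter COMMENT mode (saw '/*')
exit COMMENT mode (now at pos=17)
pos=17: emit STAR '*'
pos=18: emit ID 'bar' (now at pos=21)
DONE. 3 tokens: [ID, STAR, ID]
Position 17: char is '*' -> STAR

Answer: STAR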